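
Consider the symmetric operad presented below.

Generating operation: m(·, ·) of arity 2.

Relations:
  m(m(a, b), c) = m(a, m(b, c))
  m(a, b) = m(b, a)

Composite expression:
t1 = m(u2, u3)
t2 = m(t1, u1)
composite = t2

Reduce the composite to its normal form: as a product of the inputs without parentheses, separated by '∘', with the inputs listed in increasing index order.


u1 ∘ u2 ∘ u3

Shape and order are irrelevant to m; the u-input set decides.
m(u2, u3) linearizes to u2 ∘ u3
m(m(u2, u3), u1) linearizes to u2 ∘ u3 ∘ u1
reordering the factors by index: u1 ∘ u2 ∘ u3


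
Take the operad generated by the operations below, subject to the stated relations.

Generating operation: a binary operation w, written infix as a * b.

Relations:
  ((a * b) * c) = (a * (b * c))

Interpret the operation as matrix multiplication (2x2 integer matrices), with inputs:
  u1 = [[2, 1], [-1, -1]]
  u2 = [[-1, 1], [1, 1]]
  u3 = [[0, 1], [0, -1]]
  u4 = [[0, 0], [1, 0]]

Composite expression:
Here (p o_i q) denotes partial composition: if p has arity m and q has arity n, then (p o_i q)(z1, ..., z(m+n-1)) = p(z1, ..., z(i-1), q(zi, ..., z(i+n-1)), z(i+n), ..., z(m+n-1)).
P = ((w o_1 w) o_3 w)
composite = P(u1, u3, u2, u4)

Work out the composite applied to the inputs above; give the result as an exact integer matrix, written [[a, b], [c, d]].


[[1, 0], [0, 0]]


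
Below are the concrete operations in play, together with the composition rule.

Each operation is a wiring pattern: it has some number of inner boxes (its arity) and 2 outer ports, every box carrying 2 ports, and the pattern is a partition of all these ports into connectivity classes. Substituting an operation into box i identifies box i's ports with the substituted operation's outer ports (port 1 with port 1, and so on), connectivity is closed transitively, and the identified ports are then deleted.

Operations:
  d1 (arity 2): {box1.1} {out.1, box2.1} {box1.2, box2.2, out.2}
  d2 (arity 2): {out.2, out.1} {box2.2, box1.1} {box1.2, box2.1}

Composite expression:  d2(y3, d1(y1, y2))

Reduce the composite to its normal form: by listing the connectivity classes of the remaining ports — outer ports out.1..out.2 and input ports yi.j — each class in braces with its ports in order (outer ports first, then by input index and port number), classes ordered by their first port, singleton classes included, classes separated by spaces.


{out.1, out.2} {y1.1} {y1.2, y2.2, y3.1} {y2.1, y3.2}

Substituting into d2 glues patterns; closure does the rest.
after d1, the pattern on (y1, y2) reads {out.1, y2.1} {out.2, y1.2, y2.2} {y1.1} (out.j = its outer ports)
after d2, the pattern on (y3, y1, y2) reads {out.1, out.2} {y1.1} {y1.2, y2.2, y3.1} {y2.1, y3.2} (out.j = its outer ports)


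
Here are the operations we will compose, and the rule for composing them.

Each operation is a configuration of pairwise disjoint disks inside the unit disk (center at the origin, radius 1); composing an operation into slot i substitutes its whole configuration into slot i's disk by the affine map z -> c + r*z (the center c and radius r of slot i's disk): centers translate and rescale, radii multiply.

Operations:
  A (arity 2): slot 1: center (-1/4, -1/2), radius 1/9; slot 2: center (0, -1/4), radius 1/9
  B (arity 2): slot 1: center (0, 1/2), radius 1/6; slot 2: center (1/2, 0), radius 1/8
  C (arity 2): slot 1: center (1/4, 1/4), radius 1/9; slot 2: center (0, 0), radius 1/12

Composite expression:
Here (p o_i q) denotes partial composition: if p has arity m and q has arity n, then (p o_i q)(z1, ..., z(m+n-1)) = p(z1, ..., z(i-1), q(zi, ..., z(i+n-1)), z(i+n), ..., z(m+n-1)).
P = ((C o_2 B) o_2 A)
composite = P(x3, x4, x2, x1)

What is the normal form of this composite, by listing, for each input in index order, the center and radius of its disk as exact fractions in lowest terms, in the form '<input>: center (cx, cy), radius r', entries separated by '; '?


x1: center (1/24, 0), radius 1/96; x2: center (0, 11/288), radius 1/648; x3: center (1/4, 1/4), radius 1/9; x4: center (-1/288, 5/144), radius 1/648

Follow each x-input down from C: c' goes to c + r*c', radius to r*r'.
x3 passes through 1 substitution, ending at center (1/4, 1/4), radius 1/9
x4 passes through 3 substitutions, ending at center (-1/288, 5/144), radius 1/648
x2 passes through 3 substitutions, ending at center (0, 11/288), radius 1/648
x1 passes through 2 substitutions, ending at center (1/24, 0), radius 1/96


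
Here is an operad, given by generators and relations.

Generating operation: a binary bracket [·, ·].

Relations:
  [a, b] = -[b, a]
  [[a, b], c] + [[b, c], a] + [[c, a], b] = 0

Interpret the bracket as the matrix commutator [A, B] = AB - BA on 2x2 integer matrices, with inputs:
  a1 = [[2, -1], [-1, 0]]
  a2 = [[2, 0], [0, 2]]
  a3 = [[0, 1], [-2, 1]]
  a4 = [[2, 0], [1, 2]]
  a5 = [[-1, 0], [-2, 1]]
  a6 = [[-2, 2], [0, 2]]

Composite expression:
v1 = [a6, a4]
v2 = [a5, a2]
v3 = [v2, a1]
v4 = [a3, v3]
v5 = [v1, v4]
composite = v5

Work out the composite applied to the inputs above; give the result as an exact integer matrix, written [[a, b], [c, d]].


[[0, 0], [0, 0]]

[a6, a4] = [[2, 0], [4, -2]]
[a5, a2] = [[0, 0], [0, 0]]
[[a5, a2], a1] = [[0, 0], [0, 0]]
[a3, [[a5, a2], a1]] = [[0, 0], [0, 0]]
[[a6, a4], [a3, [[a5, a2], a1]]] = [[0, 0], [0, 0]]


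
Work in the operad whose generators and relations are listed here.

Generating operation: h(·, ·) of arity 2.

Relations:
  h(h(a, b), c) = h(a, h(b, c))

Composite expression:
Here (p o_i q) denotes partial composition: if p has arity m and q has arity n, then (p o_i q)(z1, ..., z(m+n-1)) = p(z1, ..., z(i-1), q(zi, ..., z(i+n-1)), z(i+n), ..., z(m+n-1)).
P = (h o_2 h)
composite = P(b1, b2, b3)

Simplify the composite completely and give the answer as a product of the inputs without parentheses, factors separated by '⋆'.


b1 ⋆ b2 ⋆ b3

Key point: h is associative — brackets drop, the b-order remains.
h(b2, b3) spells out as b2 ⋆ b3
h(b1, h(b2, b3)) spells out as b1 ⋆ b2 ⋆ b3


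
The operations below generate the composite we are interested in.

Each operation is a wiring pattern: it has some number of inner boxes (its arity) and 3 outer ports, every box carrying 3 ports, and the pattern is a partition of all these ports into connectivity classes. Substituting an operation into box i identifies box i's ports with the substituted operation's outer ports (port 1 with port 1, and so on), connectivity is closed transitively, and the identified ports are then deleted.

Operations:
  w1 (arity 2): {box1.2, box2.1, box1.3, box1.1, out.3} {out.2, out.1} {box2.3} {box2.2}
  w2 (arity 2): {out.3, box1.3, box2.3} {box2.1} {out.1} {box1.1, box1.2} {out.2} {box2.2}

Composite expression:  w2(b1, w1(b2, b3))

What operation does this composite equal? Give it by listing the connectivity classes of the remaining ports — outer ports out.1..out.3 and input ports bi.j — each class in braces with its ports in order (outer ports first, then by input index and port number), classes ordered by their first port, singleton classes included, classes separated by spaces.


After gluing at w2, chains via deleted ports link the b-ports.
through w1, on inputs (b2, b3): {out.1, out.2} {out.3, b2.1, b2.2, b2.3, b3.1} {b3.2} {b3.3} (out.j = stage outer ports)
through w2, on inputs (b1, b2, b3): {out.1} {out.2} {out.3, b1.3, b2.1, b2.2, b2.3, b3.1} {b1.1, b1.2} {b3.2} {b3.3} (out.j = stage outer ports)

{out.1} {out.2} {out.3, b1.3, b2.1, b2.2, b2.3, b3.1} {b1.1, b1.2} {b3.2} {b3.3}


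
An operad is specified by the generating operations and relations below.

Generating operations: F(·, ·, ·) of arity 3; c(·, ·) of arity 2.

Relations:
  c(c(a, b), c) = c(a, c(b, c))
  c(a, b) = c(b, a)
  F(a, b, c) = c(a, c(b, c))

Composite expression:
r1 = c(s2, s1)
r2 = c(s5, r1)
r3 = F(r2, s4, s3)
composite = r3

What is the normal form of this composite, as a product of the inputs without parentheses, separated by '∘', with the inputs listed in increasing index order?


s1 ∘ s2 ∘ s3 ∘ s4 ∘ s5


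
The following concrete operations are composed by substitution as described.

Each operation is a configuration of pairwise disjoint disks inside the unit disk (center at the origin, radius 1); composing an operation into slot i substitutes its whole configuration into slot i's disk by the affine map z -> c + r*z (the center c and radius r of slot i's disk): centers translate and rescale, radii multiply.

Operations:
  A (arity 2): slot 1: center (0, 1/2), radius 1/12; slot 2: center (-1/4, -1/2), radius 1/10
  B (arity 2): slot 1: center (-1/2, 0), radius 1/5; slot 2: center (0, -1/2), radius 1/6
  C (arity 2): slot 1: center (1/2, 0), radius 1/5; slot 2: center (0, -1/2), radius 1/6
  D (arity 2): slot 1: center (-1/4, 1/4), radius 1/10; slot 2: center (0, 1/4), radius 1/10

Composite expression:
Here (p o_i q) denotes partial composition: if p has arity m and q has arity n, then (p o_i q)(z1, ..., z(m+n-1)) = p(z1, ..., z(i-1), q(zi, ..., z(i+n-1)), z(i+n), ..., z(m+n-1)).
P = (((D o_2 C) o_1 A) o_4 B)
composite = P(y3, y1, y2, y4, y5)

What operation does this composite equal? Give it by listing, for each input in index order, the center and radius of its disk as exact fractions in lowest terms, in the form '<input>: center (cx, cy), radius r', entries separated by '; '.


y1: center (-11/40, 1/5), radius 1/100; y2: center (1/20, 1/4), radius 1/50; y3: center (-1/4, 3/10), radius 1/120; y4: center (-1/120, 1/5), radius 1/300; y5: center (0, 23/120), radius 1/360

Affine substitution under D: radii multiply and y-centers shift.
y3: after 2 affine steps, its disk has center (-1/4, 3/10), radius 1/120
y1: after 2 affine steps, its disk has center (-11/40, 1/5), radius 1/100
y2: after 2 affine steps, its disk has center (1/20, 1/4), radius 1/50
y4: after 3 affine steps, its disk has center (-1/120, 1/5), radius 1/300
y5: after 3 affine steps, its disk has center (0, 23/120), radius 1/360


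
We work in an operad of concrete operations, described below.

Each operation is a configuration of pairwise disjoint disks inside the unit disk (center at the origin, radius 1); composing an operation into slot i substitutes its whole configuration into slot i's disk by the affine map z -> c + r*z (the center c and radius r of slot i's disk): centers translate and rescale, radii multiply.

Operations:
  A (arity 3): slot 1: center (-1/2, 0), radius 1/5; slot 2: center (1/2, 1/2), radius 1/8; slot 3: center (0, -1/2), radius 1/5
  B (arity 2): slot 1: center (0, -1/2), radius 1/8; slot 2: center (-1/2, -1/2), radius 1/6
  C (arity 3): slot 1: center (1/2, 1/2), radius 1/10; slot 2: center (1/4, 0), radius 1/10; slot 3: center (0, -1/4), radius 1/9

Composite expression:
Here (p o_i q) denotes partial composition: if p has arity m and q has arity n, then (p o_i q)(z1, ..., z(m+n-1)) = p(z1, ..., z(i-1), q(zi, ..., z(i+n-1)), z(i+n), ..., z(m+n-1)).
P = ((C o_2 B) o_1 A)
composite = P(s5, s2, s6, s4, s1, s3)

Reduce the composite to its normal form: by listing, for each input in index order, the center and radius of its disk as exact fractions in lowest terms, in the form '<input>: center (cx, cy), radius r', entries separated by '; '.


Nesting under C composes maps z -> c + r*z down each s-path.
s5 passes through 2 substitutions, ending at center (9/20, 1/2), radius 1/50
s2 passes through 2 substitutions, ending at center (11/20, 11/20), radius 1/80
s6 passes through 2 substitutions, ending at center (1/2, 9/20), radius 1/50
s4 passes through 2 substitutions, ending at center (1/4, -1/20), radius 1/80
s1 passes through 2 substitutions, ending at center (1/5, -1/20), radius 1/60
s3 passes through 1 substitution, ending at center (0, -1/4), radius 1/9

s1: center (1/5, -1/20), radius 1/60; s2: center (11/20, 11/20), radius 1/80; s3: center (0, -1/4), radius 1/9; s4: center (1/4, -1/20), radius 1/80; s5: center (9/20, 1/2), radius 1/50; s6: center (1/2, 9/20), radius 1/50


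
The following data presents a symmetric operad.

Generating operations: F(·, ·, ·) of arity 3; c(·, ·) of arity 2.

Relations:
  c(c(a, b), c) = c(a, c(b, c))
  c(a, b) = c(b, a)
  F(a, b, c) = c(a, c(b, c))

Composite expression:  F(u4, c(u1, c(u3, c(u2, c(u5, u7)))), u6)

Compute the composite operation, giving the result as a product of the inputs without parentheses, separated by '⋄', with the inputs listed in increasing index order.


u1 ⋄ u2 ⋄ u3 ⋄ u4 ⋄ u5 ⋄ u6 ⋄ u7

Any arrangement under F is one operation, so sort the u-inputs.
c(u5, u7) linearizes to u5 ⋄ u7
c(u2, c(u5, u7)) linearizes to u2 ⋄ u5 ⋄ u7
c(u3, c(u2, c(u5, u7))) linearizes to u3 ⋄ u2 ⋄ u5 ⋄ u7
c(u1, c(u3, c(u2, c(u5, u7)))) linearizes to u1 ⋄ u3 ⋄ u2 ⋄ u5 ⋄ u7
F(u4, c(u1, c(u3, c(u2, c(u5, u7)))), u6) linearizes to u4 ⋄ u1 ⋄ u3 ⋄ u2 ⋄ u5 ⋄ u7 ⋄ u6
putting the inputs in ascending order: u1 ⋄ u2 ⋄ u3 ⋄ u4 ⋄ u5 ⋄ u6 ⋄ u7


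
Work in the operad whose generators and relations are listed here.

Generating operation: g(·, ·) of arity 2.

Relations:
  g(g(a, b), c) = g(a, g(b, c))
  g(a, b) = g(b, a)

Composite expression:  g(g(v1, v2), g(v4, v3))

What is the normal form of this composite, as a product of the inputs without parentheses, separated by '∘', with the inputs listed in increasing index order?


Reordering under g is free, so list the v-inputs canonically.
g(v1, v2) linearizes to v1 ∘ v2
g(v4, v3) linearizes to v4 ∘ v3
g(g(v1, v2), g(v4, v3)) linearizes to v1 ∘ v2 ∘ v4 ∘ v3
commutativity sorts the factors: v1 ∘ v2 ∘ v3 ∘ v4

v1 ∘ v2 ∘ v3 ∘ v4


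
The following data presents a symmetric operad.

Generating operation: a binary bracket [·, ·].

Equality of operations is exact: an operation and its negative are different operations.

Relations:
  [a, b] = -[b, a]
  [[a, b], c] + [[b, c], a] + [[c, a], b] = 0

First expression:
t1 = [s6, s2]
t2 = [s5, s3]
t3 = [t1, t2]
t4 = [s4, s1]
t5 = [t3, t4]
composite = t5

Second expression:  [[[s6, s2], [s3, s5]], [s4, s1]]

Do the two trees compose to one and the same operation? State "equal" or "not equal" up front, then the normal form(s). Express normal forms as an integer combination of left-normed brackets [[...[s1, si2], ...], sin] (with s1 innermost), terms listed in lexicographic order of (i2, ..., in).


The first expression reduces to [[[[[s1, s4], s2], s6], s3], s5] - [[[[[s1, s4], s2], s6], s5], s3] - [[[[[s1, s4], s3], s5], s2], s6] + [[[[[s1, s4], s3], s5], s6], s2] + [[[[[s1, s4], s5], s3], s2], s6] - [[[[[s1, s4], s5], s3], s6], s2] - [[[[[s1, s4], s6], s2], s3], s5] + [[[[[s1, s4], s6], s2], s5], s3]
The second expression reduces to -[[[[[s1, s4], s2], s6], s3], s5] + [[[[[s1, s4], s2], s6], s5], s3] + [[[[[s1, s4], s3], s5], s2], s6] - [[[[[s1, s4], s3], s5], s6], s2] - [[[[[s1, s4], s5], s3], s2], s6] + [[[[[s1, s4], s5], s3], s6], s2] + [[[[[s1, s4], s6], s2], s3], s5] - [[[[[s1, s4], s6], s2], s5], s3]
They disagree, so not equal.

not equal; the first gives [[[[[s1, s4], s2], s6], s3], s5] - [[[[[s1, s4], s2], s6], s5], s3] - [[[[[s1, s4], s3], s5], s2], s6] + [[[[[s1, s4], s3], s5], s6], s2] + [[[[[s1, s4], s5], s3], s2], s6] - [[[[[s1, s4], s5], s3], s6], s2] - [[[[[s1, s4], s6], s2], s3], s5] + [[[[[s1, s4], s6], s2], s5], s3] and the second -[[[[[s1, s4], s2], s6], s3], s5] + [[[[[s1, s4], s2], s6], s5], s3] + [[[[[s1, s4], s3], s5], s2], s6] - [[[[[s1, s4], s3], s5], s6], s2] - [[[[[s1, s4], s5], s3], s2], s6] + [[[[[s1, s4], s5], s3], s6], s2] + [[[[[s1, s4], s6], s2], s3], s5] - [[[[[s1, s4], s6], s2], s5], s3]


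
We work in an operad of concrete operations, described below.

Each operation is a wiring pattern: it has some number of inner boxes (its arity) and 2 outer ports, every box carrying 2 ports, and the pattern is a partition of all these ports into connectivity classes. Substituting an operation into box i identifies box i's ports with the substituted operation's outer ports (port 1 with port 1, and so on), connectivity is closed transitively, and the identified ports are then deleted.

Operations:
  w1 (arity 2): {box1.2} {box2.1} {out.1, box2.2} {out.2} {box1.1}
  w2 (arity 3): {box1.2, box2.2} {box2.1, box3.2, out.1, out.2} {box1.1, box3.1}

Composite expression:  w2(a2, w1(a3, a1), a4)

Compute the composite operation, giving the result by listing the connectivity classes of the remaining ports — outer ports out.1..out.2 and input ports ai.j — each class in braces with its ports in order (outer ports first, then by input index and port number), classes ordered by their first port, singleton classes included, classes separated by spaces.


Two ports join when wires chain via w2-identified ports.
w1 over (a3, a1) gives {out.1, a1.2} {out.2} {a1.1} {a3.1} {a3.2}, out.j being that stage's outer ports
w2 over (a2, a3, a1, a4) gives {out.1, out.2, a1.2, a4.2} {a1.1} {a2.1, a4.1} {a2.2} {a3.1} {a3.2}, out.j being that stage's outer ports

{out.1, out.2, a1.2, a4.2} {a1.1} {a2.1, a4.1} {a2.2} {a3.1} {a3.2}


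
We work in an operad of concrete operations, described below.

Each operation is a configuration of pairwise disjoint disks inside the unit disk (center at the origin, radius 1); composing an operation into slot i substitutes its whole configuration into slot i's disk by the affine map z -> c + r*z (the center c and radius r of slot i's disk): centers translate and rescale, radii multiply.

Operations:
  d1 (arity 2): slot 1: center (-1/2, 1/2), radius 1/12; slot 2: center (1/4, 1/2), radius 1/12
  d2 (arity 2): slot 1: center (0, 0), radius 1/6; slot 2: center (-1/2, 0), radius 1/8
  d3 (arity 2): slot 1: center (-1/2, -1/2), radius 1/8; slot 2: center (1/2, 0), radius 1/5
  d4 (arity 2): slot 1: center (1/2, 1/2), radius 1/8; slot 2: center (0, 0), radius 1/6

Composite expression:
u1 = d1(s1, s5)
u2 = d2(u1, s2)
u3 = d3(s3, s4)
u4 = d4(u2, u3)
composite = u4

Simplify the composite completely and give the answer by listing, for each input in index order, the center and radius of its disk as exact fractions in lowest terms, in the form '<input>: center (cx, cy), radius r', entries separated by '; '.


s1: center (47/96, 49/96), radius 1/576; s2: center (7/16, 1/2), radius 1/64; s3: center (-1/12, -1/12), radius 1/48; s4: center (1/12, 0), radius 1/30; s5: center (97/192, 49/96), radius 1/576

Below d4, radii multiply path by path; the s-disk centers shift.
input s1: applying the 3 nested substitutions gives center (47/96, 49/96), radius 1/576
input s5: applying the 3 nested substitutions gives center (97/192, 49/96), radius 1/576
input s2: applying the 2 nested substitutions gives center (7/16, 1/2), radius 1/64
input s3: applying the 2 nested substitutions gives center (-1/12, -1/12), radius 1/48
input s4: applying the 2 nested substitutions gives center (1/12, 0), radius 1/30


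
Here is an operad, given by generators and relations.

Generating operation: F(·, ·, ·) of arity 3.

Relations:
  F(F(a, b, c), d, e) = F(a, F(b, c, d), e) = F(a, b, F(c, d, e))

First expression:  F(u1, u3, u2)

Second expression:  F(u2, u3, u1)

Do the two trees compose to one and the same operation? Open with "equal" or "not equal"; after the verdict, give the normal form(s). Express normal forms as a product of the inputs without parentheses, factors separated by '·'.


not equal; the first gives u1 · u3 · u2 and the second u2 · u3 · u1


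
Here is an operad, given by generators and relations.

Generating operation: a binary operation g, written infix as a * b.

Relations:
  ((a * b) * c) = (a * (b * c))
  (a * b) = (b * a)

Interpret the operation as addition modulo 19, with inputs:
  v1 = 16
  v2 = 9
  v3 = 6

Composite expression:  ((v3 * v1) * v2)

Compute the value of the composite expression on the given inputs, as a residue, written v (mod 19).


(v3 * v1) = 3
((v3 * v1) * v2) = 12

12 (mod 19)


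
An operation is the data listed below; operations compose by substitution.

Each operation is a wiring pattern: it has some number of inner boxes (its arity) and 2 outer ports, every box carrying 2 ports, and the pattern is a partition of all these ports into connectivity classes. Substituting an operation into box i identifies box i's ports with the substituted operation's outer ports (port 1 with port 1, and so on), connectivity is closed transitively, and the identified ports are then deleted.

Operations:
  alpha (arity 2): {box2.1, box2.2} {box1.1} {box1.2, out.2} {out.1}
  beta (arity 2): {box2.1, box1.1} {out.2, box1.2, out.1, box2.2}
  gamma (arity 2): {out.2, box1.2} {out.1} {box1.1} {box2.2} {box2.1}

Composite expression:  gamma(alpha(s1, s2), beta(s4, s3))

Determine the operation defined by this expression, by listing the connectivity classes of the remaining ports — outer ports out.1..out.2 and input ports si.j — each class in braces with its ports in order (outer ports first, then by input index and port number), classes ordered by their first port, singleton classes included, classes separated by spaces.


{out.1} {out.2, s1.2} {s1.1} {s2.1, s2.2} {s3.1, s4.1} {s3.2, s4.2}


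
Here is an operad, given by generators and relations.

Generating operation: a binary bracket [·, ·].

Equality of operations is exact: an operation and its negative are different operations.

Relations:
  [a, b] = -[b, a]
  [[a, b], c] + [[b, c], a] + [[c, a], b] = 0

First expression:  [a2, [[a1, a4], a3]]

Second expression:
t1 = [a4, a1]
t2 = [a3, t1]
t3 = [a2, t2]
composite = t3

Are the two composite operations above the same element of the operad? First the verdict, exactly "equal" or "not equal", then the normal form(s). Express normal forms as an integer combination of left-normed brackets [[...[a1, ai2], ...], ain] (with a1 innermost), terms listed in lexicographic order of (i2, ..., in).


equal; the common form is -[[[a1, a4], a3], a2]

Reducing the first expression gives -[[[a1, a4], a3], a2]
Reducing the second expression gives -[[[a1, a4], a3], a2]
Identical normal forms: equal.


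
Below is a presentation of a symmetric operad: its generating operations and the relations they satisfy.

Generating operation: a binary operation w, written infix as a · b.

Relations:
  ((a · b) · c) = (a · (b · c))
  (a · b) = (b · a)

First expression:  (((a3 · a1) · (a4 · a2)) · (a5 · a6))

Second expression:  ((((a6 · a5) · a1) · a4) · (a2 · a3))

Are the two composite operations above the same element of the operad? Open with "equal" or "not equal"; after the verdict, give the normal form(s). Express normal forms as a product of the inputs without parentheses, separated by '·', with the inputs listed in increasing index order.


equal — both sides give a1 · a2 · a3 · a4 · a5 · a6

Normal form of the first expression: a1 · a2 · a3 · a4 · a5 · a6
Normal form of the second expression: a1 · a2 · a3 · a4 · a5 · a6
The forms coincide; equal.


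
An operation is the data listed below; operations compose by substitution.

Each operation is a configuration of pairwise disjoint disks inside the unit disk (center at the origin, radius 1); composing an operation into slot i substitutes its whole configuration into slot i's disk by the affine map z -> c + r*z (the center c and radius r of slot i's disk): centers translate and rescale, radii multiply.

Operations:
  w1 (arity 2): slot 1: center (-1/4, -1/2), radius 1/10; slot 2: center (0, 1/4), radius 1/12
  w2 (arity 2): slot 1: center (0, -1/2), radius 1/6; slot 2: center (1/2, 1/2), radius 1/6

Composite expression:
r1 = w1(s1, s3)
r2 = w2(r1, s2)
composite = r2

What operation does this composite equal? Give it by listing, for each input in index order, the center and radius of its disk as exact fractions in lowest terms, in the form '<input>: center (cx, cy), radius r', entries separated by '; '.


s1: center (-1/24, -7/12), radius 1/60; s2: center (1/2, 1/2), radius 1/6; s3: center (0, -11/24), radius 1/72


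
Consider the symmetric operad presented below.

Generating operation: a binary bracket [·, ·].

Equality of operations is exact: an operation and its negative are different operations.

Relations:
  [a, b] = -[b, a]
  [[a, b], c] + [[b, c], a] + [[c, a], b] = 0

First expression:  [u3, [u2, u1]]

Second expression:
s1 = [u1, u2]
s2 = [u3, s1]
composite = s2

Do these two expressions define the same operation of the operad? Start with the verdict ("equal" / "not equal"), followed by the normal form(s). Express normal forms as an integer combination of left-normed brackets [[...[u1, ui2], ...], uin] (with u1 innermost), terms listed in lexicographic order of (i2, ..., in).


not equal: they reduce to [[u1, u2], u3] and -[[u1, u2], u3]

In normal form, the first expression is [[u1, u2], u3]
In normal form, the second expression is -[[u1, u2], u3]
The normal forms differ: not equal.


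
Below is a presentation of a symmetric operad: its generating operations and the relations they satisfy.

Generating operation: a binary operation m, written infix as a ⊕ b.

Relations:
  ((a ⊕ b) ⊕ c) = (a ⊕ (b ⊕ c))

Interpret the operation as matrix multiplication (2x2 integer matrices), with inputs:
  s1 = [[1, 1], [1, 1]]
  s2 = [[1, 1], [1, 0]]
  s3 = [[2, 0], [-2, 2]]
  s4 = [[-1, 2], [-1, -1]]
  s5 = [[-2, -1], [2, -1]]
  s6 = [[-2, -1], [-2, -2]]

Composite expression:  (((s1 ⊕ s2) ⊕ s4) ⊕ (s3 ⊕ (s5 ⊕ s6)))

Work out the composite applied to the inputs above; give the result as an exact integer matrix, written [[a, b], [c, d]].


(s1 ⊕ s2) = [[2, 1], [2, 1]]
((s1 ⊕ s2) ⊕ s4) = [[-3, 3], [-3, 3]]
(s5 ⊕ s6) = [[6, 4], [-2, 0]]
(s3 ⊕ (s5 ⊕ s6)) = [[12, 8], [-16, -8]]
(((s1 ⊕ s2) ⊕ s4) ⊕ (s3 ⊕ (s5 ⊕ s6))) = [[-84, -48], [-84, -48]]

[[-84, -48], [-84, -48]]


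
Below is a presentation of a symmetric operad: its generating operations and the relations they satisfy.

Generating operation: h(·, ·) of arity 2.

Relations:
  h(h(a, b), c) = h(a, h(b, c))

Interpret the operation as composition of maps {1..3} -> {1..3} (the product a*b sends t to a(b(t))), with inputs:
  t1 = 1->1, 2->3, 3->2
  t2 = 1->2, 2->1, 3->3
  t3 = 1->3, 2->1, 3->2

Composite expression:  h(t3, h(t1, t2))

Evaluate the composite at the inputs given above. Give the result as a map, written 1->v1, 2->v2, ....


h(t1, t2) = 1->3, 2->1, 3->2
h(t3, h(t1, t2)) = 1->2, 2->3, 3->1

1->2, 2->3, 3->1


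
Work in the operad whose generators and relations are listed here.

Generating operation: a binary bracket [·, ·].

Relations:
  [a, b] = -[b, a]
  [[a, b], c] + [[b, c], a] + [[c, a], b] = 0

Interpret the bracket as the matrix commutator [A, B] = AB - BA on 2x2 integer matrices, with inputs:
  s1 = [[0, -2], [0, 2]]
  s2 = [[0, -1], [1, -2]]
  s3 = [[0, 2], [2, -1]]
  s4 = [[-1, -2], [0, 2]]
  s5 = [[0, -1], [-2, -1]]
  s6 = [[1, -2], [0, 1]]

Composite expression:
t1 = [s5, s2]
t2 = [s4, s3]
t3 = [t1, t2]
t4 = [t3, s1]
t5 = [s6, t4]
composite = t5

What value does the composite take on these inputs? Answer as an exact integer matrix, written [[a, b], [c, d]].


[[304, 608], [0, -304]]

[s5, s2] = [[-3, 1], [-5, 3]]
[s4, s3] = [[-4, -4], [6, 4]]
[[s5, s2], [s4, s3]] = [[-14, 32], [76, 14]]
[[[s5, s2], [s4, s3]], s1] = [[152, 120], [-152, -152]]
[s6, [[[s5, s2], [s4, s3]], s1]] = [[304, 608], [0, -304]]


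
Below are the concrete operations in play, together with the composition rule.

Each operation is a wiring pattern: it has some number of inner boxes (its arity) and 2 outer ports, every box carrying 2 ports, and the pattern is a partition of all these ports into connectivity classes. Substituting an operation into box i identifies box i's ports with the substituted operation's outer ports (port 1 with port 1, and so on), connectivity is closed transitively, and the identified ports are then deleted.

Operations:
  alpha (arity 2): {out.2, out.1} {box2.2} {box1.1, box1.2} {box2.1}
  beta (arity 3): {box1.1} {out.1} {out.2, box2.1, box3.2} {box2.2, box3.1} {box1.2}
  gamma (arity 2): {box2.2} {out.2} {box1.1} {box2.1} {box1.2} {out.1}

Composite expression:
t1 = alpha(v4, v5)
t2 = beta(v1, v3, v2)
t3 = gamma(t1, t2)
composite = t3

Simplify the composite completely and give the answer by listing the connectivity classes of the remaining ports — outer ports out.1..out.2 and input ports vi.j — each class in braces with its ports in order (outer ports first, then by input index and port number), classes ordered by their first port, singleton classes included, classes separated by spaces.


{out.1} {out.2} {v1.1} {v1.2} {v2.1, v3.2} {v2.2, v3.1} {v4.1, v4.2} {v5.1} {v5.2}


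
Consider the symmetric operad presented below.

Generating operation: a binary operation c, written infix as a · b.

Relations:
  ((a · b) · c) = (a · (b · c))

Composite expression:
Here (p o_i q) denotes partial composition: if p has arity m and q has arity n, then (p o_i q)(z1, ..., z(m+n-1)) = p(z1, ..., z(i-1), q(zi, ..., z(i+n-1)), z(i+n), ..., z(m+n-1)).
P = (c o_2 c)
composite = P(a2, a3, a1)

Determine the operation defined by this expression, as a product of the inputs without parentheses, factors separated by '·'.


Under associativity of c, the answer is the a's in reading order.
(a3 · a1) linearizes to a3 · a1
(a2 · (a3 · a1)) linearizes to a2 · a3 · a1

a2 · a3 · a1


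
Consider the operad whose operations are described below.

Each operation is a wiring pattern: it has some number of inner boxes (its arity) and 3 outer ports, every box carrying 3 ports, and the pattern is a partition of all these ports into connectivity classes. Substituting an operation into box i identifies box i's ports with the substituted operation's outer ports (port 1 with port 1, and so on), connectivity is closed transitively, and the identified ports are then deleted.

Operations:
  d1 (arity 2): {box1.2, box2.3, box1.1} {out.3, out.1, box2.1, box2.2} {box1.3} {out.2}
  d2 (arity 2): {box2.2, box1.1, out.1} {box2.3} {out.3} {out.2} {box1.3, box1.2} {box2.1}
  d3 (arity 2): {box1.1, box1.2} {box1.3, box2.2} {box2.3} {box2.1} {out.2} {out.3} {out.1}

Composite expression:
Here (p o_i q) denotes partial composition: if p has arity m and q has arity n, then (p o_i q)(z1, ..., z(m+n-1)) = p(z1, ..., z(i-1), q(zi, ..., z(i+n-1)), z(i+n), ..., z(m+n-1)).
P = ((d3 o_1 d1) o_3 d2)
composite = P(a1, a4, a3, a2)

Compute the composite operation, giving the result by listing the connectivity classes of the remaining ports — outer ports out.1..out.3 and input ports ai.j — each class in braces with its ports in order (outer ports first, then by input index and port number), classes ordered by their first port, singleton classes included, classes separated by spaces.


Reachability decides: close wires over d3-identified ports.
the subtree at d1 composes to {out.1, out.3, a4.1, a4.2} {out.2} {a1.1, a1.2, a4.3} {a1.3} on (a1, a4); out.j = own outer ports
the subtree at d2 composes to {out.1, a2.2, a3.1} {out.2} {out.3} {a2.1} {a2.3} {a3.2, a3.3} on (a3, a2); out.j = own outer ports
the subtree at d3 composes to {out.1} {out.2} {out.3} {a1.1, a1.2, a4.3} {a1.3} {a2.1} {a2.2, a3.1} {a2.3} {a3.2, a3.3} {a4.1, a4.2} on (a1, a4, a3, a2); out.j = own outer ports

{out.1} {out.2} {out.3} {a1.1, a1.2, a4.3} {a1.3} {a2.1} {a2.2, a3.1} {a2.3} {a3.2, a3.3} {a4.1, a4.2}


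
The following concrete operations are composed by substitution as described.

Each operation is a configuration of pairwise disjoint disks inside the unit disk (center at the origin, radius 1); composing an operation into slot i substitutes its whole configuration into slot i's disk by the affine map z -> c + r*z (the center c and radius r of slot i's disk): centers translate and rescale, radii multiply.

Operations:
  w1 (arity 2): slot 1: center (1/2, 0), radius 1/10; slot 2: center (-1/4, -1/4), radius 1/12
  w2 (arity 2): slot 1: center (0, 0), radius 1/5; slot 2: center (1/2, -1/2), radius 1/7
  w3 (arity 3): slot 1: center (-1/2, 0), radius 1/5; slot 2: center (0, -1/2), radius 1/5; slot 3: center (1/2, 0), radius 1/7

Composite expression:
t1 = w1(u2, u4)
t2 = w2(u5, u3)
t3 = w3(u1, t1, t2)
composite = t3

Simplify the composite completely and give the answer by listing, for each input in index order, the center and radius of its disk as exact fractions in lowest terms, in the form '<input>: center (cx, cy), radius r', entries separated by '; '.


Nesting under w3 composes maps z -> c + r*z down each u-path.
tracing u1 down its 1-map path: center (-1/2, 0), radius 1/5
tracing u2 down its 2-map path: center (1/10, -1/2), radius 1/50
tracing u4 down its 2-map path: center (-1/20, -11/20), radius 1/60
tracing u5 down its 2-map path: center (1/2, 0), radius 1/35
tracing u3 down its 2-map path: center (4/7, -1/14), radius 1/49

u1: center (-1/2, 0), radius 1/5; u2: center (1/10, -1/2), radius 1/50; u3: center (4/7, -1/14), radius 1/49; u4: center (-1/20, -11/20), radius 1/60; u5: center (1/2, 0), radius 1/35


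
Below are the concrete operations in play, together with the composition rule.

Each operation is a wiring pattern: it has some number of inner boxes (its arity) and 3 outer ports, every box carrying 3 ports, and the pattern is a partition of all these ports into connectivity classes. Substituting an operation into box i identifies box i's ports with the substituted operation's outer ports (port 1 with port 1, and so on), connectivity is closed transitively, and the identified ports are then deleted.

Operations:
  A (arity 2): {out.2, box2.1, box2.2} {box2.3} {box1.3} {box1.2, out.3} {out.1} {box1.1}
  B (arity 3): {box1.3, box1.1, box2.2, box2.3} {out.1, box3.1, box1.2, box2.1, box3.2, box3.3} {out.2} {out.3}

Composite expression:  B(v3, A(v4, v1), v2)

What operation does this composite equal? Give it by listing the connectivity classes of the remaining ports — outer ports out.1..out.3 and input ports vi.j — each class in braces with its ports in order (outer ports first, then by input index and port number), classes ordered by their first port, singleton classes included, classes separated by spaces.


{out.1, v2.1, v2.2, v2.3, v3.2} {out.2} {out.3} {v1.1, v1.2, v3.1, v3.3, v4.2} {v1.3} {v4.1} {v4.3}


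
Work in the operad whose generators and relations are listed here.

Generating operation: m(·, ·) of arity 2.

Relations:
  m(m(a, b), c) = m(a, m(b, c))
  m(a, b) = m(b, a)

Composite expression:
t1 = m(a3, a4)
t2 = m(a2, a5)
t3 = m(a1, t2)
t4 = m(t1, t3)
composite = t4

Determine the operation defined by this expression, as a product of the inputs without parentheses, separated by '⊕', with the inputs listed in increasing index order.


a1 ⊕ a2 ⊕ a3 ⊕ a4 ⊕ a5


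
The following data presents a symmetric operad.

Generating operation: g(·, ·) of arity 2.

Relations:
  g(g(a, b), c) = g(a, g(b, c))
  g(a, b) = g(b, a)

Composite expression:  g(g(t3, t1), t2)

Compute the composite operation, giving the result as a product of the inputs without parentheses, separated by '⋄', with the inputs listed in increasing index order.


t1 ⋄ t2 ⋄ t3


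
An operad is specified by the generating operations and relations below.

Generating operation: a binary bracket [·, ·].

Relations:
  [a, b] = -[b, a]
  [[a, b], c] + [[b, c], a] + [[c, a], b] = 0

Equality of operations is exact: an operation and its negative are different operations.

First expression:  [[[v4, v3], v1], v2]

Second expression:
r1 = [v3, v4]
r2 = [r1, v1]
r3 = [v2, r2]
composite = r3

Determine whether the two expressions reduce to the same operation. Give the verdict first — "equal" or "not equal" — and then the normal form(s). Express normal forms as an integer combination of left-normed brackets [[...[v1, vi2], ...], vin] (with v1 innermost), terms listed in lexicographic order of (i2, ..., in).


equal — both sides give [[[v1, v3], v4], v2] - [[[v1, v4], v3], v2]

The first expression, normalized: [[[v1, v3], v4], v2] - [[[v1, v4], v3], v2]
The second expression, normalized: [[[v1, v3], v4], v2] - [[[v1, v4], v3], v2]
One common form — equal.


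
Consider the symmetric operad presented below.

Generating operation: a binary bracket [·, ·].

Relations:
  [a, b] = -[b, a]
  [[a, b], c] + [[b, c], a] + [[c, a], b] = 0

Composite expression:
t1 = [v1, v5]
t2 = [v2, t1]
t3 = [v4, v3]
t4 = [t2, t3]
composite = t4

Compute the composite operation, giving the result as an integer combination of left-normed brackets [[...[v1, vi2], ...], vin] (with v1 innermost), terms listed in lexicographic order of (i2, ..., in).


[[[[v1, v5], v2], v3], v4] - [[[[v1, v5], v2], v4], v3]

Skip Jacobi rewriting: expand, keep v1-initial words, read off terms.
Composite bracket: [[v2, [v1, v5]], [v4, v3]]
Applying ab - ba throughout gives 16 signed words (2^4 = 16).
Keep just the words that open with v1:
  from v1v5v2v3v4, sign +1: term +[[[[v1, v5], v2], v3], v4]
  from v1v5v2v4v3, sign -1: term -[[[[v1, v5], v2], v4], v3]


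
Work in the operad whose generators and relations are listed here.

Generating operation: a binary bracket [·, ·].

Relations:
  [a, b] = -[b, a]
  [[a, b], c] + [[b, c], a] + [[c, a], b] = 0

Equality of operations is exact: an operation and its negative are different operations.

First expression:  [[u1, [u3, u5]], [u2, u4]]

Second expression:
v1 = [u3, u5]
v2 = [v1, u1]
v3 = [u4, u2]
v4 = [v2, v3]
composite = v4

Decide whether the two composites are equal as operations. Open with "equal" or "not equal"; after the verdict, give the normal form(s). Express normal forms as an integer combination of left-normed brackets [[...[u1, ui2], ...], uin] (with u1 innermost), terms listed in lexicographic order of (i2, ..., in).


equal — both sides give [[[[u1, u3], u5], u2], u4] - [[[[u1, u3], u5], u4], u2] - [[[[u1, u5], u3], u2], u4] + [[[[u1, u5], u3], u4], u2]

The first expression reduces to [[[[u1, u3], u5], u2], u4] - [[[[u1, u3], u5], u4], u2] - [[[[u1, u5], u3], u2], u4] + [[[[u1, u5], u3], u4], u2]
The second expression reduces to [[[[u1, u3], u5], u2], u4] - [[[[u1, u3], u5], u4], u2] - [[[[u1, u5], u3], u2], u4] + [[[[u1, u5], u3], u4], u2]
The forms coincide; equal.


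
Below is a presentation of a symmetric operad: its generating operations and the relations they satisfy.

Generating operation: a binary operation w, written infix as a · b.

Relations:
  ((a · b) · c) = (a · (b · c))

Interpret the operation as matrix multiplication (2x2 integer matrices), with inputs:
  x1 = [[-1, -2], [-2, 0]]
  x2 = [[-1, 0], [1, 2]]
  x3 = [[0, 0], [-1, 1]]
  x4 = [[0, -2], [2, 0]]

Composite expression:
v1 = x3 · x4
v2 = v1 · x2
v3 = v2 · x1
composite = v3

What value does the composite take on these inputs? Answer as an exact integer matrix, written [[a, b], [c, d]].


[[0, 0], [-8, 0]]


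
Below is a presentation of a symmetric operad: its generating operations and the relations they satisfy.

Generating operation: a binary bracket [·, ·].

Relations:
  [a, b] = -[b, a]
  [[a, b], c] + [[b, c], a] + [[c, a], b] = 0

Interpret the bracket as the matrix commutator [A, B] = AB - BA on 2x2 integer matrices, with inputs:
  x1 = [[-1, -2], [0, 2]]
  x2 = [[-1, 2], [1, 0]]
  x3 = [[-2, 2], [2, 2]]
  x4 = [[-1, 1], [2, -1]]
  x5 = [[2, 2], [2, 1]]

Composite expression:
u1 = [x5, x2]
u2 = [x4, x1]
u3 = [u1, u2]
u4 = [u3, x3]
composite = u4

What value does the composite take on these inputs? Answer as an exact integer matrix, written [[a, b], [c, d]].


[x5, x2] = [[-2, 4], [-3, 2]]
[x4, x1] = [[4, 3], [-6, -4]]
[[x5, x2], [x4, x1]] = [[-15, -44], [-48, 15]]
[[[x5, x2], [x4, x1]], x3] = [[8, -236], [252, -8]]

[[8, -236], [252, -8]]


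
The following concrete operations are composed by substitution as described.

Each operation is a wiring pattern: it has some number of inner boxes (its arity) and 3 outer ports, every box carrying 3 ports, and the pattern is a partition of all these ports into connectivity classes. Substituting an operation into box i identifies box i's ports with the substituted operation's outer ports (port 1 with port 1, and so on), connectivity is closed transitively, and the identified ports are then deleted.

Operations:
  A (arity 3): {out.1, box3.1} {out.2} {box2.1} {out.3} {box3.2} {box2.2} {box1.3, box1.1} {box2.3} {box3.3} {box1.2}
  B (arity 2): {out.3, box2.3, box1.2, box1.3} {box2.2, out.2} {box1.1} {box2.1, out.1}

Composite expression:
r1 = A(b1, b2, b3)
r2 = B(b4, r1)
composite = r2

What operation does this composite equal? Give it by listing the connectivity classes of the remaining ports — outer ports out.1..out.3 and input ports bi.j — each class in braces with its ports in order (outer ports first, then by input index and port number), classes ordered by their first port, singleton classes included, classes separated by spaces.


{out.1, b3.1} {out.2} {out.3, b4.2, b4.3} {b1.1, b1.3} {b1.2} {b2.1} {b2.2} {b2.3} {b3.2} {b3.3} {b4.1}
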